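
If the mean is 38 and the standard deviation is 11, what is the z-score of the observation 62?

2.1818

Step 1: Recall the z-score formula: z = (x - mu) / sigma
Step 2: Substitute values: z = (62 - 38) / 11
Step 3: z = 24 / 11 = 2.1818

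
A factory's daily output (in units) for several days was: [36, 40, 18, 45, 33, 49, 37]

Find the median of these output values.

37

Step 1: Sort the data in ascending order: [18, 33, 36, 37, 40, 45, 49]
Step 2: The number of values is n = 7.
Step 3: Since n is odd, the median is the middle value at position 4: 37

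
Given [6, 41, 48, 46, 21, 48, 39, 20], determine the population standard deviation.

14.8234

Step 1: Compute the mean: 33.625
Step 2: Sum of squared deviations from the mean: 1757.875
Step 3: Population variance = 1757.875 / 8 = 219.7344
Step 4: Standard deviation = sqrt(219.7344) = 14.8234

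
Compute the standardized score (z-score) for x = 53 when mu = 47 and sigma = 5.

1.2

Step 1: Recall the z-score formula: z = (x - mu) / sigma
Step 2: Substitute values: z = (53 - 47) / 5
Step 3: z = 6 / 5 = 1.2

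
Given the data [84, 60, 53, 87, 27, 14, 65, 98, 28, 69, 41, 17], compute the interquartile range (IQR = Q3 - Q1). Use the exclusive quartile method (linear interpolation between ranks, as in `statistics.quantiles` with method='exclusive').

53

Step 1: Sort the data: [14, 17, 27, 28, 41, 53, 60, 65, 69, 84, 87, 98]
Step 2: n = 12
Step 3: Using the exclusive quartile method:
  Q1 = 27.25
  Q2 (median) = 56.5
  Q3 = 80.25
  IQR = Q3 - Q1 = 80.25 - 27.25 = 53
Step 4: IQR = 53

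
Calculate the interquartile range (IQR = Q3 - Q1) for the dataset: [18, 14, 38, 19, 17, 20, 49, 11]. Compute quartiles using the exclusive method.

18.75

Step 1: Sort the data: [11, 14, 17, 18, 19, 20, 38, 49]
Step 2: n = 8
Step 3: Using the exclusive quartile method:
  Q1 = 14.75
  Q2 (median) = 18.5
  Q3 = 33.5
  IQR = Q3 - Q1 = 33.5 - 14.75 = 18.75
Step 4: IQR = 18.75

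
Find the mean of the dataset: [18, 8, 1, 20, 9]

11.2

Step 1: Sum all values: 18 + 8 + 1 + 20 + 9 = 56
Step 2: Count the number of values: n = 5
Step 3: Mean = sum / n = 56 / 5 = 11.2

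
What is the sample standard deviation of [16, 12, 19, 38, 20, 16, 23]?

8.4431

Step 1: Compute the mean: 20.5714
Step 2: Sum of squared deviations from the mean: 427.7143
Step 3: Sample variance = 427.7143 / 6 = 71.2857
Step 4: Standard deviation = sqrt(71.2857) = 8.4431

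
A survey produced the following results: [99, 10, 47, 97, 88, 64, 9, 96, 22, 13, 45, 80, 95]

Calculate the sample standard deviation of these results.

36.2189

Step 1: Compute the mean: 58.8462
Step 2: Sum of squared deviations from the mean: 15741.6923
Step 3: Sample variance = 15741.6923 / 12 = 1311.8077
Step 4: Standard deviation = sqrt(1311.8077) = 36.2189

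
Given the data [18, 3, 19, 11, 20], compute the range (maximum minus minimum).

17

Step 1: Identify the maximum value: max = 20
Step 2: Identify the minimum value: min = 3
Step 3: Range = max - min = 20 - 3 = 17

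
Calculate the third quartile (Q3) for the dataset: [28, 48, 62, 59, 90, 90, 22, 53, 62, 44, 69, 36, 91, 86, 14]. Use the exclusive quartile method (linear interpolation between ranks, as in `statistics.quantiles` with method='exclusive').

86

Step 1: Sort the data: [14, 22, 28, 36, 44, 48, 53, 59, 62, 62, 69, 86, 90, 90, 91]
Step 2: n = 15
Step 3: Using the exclusive quartile method:
  Q1 = 36
  Q2 (median) = 59
  Q3 = 86
  IQR = Q3 - Q1 = 86 - 36 = 50
Step 4: Q3 = 86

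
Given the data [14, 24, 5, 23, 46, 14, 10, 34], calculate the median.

18.5

Step 1: Sort the data in ascending order: [5, 10, 14, 14, 23, 24, 34, 46]
Step 2: The number of values is n = 8.
Step 3: Since n is even, the median is the average of positions 4 and 5:
  Median = (14 + 23) / 2 = 18.5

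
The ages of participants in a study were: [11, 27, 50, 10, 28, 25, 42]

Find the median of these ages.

27

Step 1: Sort the data in ascending order: [10, 11, 25, 27, 28, 42, 50]
Step 2: The number of values is n = 7.
Step 3: Since n is odd, the median is the middle value at position 4: 27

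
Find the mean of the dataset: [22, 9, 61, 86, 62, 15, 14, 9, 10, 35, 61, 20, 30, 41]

33.9286

Step 1: Sum all values: 22 + 9 + 61 + 86 + 62 + 15 + 14 + 9 + 10 + 35 + 61 + 20 + 30 + 41 = 475
Step 2: Count the number of values: n = 14
Step 3: Mean = sum / n = 475 / 14 = 33.9286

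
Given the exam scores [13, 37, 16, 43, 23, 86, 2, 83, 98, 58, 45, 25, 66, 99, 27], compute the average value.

48.0667

Step 1: Sum all values: 13 + 37 + 16 + 43 + 23 + 86 + 2 + 83 + 98 + 58 + 45 + 25 + 66 + 99 + 27 = 721
Step 2: Count the number of values: n = 15
Step 3: Mean = sum / n = 721 / 15 = 48.0667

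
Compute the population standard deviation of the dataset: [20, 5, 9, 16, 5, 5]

5.9442

Step 1: Compute the mean: 10
Step 2: Sum of squared deviations from the mean: 212
Step 3: Population variance = 212 / 6 = 35.3333
Step 4: Standard deviation = sqrt(35.3333) = 5.9442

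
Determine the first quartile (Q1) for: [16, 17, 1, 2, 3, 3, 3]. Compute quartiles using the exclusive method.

2

Step 1: Sort the data: [1, 2, 3, 3, 3, 16, 17]
Step 2: n = 7
Step 3: Using the exclusive quartile method:
  Q1 = 2
  Q2 (median) = 3
  Q3 = 16
  IQR = Q3 - Q1 = 16 - 2 = 14
Step 4: Q1 = 2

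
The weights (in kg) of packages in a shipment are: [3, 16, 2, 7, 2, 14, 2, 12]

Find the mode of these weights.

2

Step 1: Count the frequency of each value:
  2: appears 3 time(s)
  3: appears 1 time(s)
  7: appears 1 time(s)
  12: appears 1 time(s)
  14: appears 1 time(s)
  16: appears 1 time(s)
Step 2: The value 2 appears most frequently (3 times).
Step 3: Mode = 2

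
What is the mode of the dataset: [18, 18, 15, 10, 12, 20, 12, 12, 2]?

12

Step 1: Count the frequency of each value:
  2: appears 1 time(s)
  10: appears 1 time(s)
  12: appears 3 time(s)
  15: appears 1 time(s)
  18: appears 2 time(s)
  20: appears 1 time(s)
Step 2: The value 12 appears most frequently (3 times).
Step 3: Mode = 12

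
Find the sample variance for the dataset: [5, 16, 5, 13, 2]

35.7

Step 1: Compute the mean: (5 + 16 + 5 + 13 + 2) / 5 = 8.2
Step 2: Compute squared deviations from the mean:
  (5 - 8.2)^2 = 10.24
  (16 - 8.2)^2 = 60.84
  (5 - 8.2)^2 = 10.24
  (13 - 8.2)^2 = 23.04
  (2 - 8.2)^2 = 38.44
Step 3: Sum of squared deviations = 142.8
Step 4: Sample variance = 142.8 / 4 = 35.7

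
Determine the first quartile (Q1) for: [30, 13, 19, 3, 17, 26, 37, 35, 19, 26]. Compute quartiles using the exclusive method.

16

Step 1: Sort the data: [3, 13, 17, 19, 19, 26, 26, 30, 35, 37]
Step 2: n = 10
Step 3: Using the exclusive quartile method:
  Q1 = 16
  Q2 (median) = 22.5
  Q3 = 31.25
  IQR = Q3 - Q1 = 31.25 - 16 = 15.25
Step 4: Q1 = 16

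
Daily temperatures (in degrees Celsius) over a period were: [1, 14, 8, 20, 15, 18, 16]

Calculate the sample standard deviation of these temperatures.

6.5429

Step 1: Compute the mean: 13.1429
Step 2: Sum of squared deviations from the mean: 256.8571
Step 3: Sample variance = 256.8571 / 6 = 42.8095
Step 4: Standard deviation = sqrt(42.8095) = 6.5429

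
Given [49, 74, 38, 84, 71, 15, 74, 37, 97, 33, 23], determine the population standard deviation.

25.8156

Step 1: Compute the mean: 54.0909
Step 2: Sum of squared deviations from the mean: 7330.9091
Step 3: Population variance = 7330.9091 / 11 = 666.4463
Step 4: Standard deviation = sqrt(666.4463) = 25.8156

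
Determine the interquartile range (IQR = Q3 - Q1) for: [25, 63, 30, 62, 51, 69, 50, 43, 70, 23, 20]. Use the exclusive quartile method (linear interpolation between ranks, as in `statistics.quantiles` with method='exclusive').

38

Step 1: Sort the data: [20, 23, 25, 30, 43, 50, 51, 62, 63, 69, 70]
Step 2: n = 11
Step 3: Using the exclusive quartile method:
  Q1 = 25
  Q2 (median) = 50
  Q3 = 63
  IQR = Q3 - Q1 = 63 - 25 = 38
Step 4: IQR = 38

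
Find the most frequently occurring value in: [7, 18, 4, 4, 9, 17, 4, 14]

4

Step 1: Count the frequency of each value:
  4: appears 3 time(s)
  7: appears 1 time(s)
  9: appears 1 time(s)
  14: appears 1 time(s)
  17: appears 1 time(s)
  18: appears 1 time(s)
Step 2: The value 4 appears most frequently (3 times).
Step 3: Mode = 4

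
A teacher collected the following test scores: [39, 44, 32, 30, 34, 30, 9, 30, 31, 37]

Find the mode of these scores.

30

Step 1: Count the frequency of each value:
  9: appears 1 time(s)
  30: appears 3 time(s)
  31: appears 1 time(s)
  32: appears 1 time(s)
  34: appears 1 time(s)
  37: appears 1 time(s)
  39: appears 1 time(s)
  44: appears 1 time(s)
Step 2: The value 30 appears most frequently (3 times).
Step 3: Mode = 30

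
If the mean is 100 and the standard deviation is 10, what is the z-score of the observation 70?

-3

Step 1: Recall the z-score formula: z = (x - mu) / sigma
Step 2: Substitute values: z = (70 - 100) / 10
Step 3: z = -30 / 10 = -3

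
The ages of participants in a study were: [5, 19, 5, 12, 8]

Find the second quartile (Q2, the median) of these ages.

8

Step 1: Sort the data: [5, 5, 8, 12, 19]
Step 2: n = 5
Step 3: Q2 is the median. Since n is odd, it is the middle value at position 3: 8
Step 4: Q2 = 8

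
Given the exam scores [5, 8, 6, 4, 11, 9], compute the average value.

7.1667

Step 1: Sum all values: 5 + 8 + 6 + 4 + 11 + 9 = 43
Step 2: Count the number of values: n = 6
Step 3: Mean = sum / n = 43 / 6 = 7.1667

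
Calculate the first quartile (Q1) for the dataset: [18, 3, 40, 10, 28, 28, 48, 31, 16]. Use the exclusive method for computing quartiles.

13

Step 1: Sort the data: [3, 10, 16, 18, 28, 28, 31, 40, 48]
Step 2: n = 9
Step 3: Using the exclusive quartile method:
  Q1 = 13
  Q2 (median) = 28
  Q3 = 35.5
  IQR = Q3 - Q1 = 35.5 - 13 = 22.5
Step 4: Q1 = 13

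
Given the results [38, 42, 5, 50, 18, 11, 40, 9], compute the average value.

26.625

Step 1: Sum all values: 38 + 42 + 5 + 50 + 18 + 11 + 40 + 9 = 213
Step 2: Count the number of values: n = 8
Step 3: Mean = sum / n = 213 / 8 = 26.625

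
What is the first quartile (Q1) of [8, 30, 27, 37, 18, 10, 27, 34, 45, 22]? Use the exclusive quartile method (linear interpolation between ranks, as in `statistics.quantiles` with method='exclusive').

16

Step 1: Sort the data: [8, 10, 18, 22, 27, 27, 30, 34, 37, 45]
Step 2: n = 10
Step 3: Using the exclusive quartile method:
  Q1 = 16
  Q2 (median) = 27
  Q3 = 34.75
  IQR = Q3 - Q1 = 34.75 - 16 = 18.75
Step 4: Q1 = 16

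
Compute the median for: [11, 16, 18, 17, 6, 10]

13.5

Step 1: Sort the data in ascending order: [6, 10, 11, 16, 17, 18]
Step 2: The number of values is n = 6.
Step 3: Since n is even, the median is the average of positions 3 and 4:
  Median = (11 + 16) / 2 = 13.5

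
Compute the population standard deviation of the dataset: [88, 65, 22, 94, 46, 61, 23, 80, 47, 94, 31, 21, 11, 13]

29.5089

Step 1: Compute the mean: 49.7143
Step 2: Sum of squared deviations from the mean: 12190.8571
Step 3: Population variance = 12190.8571 / 14 = 870.7755
Step 4: Standard deviation = sqrt(870.7755) = 29.5089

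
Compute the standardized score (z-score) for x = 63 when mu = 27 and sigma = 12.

3

Step 1: Recall the z-score formula: z = (x - mu) / sigma
Step 2: Substitute values: z = (63 - 27) / 12
Step 3: z = 36 / 12 = 3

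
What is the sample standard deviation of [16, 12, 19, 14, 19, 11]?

3.4303

Step 1: Compute the mean: 15.1667
Step 2: Sum of squared deviations from the mean: 58.8333
Step 3: Sample variance = 58.8333 / 5 = 11.7667
Step 4: Standard deviation = sqrt(11.7667) = 3.4303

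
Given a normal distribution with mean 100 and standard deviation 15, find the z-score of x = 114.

0.9333

Step 1: Recall the z-score formula: z = (x - mu) / sigma
Step 2: Substitute values: z = (114 - 100) / 15
Step 3: z = 14 / 15 = 0.9333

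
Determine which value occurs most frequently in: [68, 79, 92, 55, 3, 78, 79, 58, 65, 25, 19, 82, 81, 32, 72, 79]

79

Step 1: Count the frequency of each value:
  3: appears 1 time(s)
  19: appears 1 time(s)
  25: appears 1 time(s)
  32: appears 1 time(s)
  55: appears 1 time(s)
  58: appears 1 time(s)
  65: appears 1 time(s)
  68: appears 1 time(s)
  72: appears 1 time(s)
  78: appears 1 time(s)
  79: appears 3 time(s)
  81: appears 1 time(s)
  82: appears 1 time(s)
  92: appears 1 time(s)
Step 2: The value 79 appears most frequently (3 times).
Step 3: Mode = 79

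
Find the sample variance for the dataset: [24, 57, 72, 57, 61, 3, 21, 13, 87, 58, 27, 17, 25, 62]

665.9121

Step 1: Compute the mean: (24 + 57 + 72 + 57 + 61 + 3 + 21 + 13 + 87 + 58 + 27 + 17 + 25 + 62) / 14 = 41.7143
Step 2: Compute squared deviations from the mean:
  (24 - 41.7143)^2 = 313.7959
  (57 - 41.7143)^2 = 233.6531
  (72 - 41.7143)^2 = 917.2245
  (57 - 41.7143)^2 = 233.6531
  (61 - 41.7143)^2 = 371.9388
  (3 - 41.7143)^2 = 1498.7959
  (21 - 41.7143)^2 = 429.0816
  (13 - 41.7143)^2 = 824.5102
  (87 - 41.7143)^2 = 2050.7959
  (58 - 41.7143)^2 = 265.2245
  (27 - 41.7143)^2 = 216.5102
  (17 - 41.7143)^2 = 610.7959
  (25 - 41.7143)^2 = 279.3673
  (62 - 41.7143)^2 = 411.5102
Step 3: Sum of squared deviations = 8656.8571
Step 4: Sample variance = 8656.8571 / 13 = 665.9121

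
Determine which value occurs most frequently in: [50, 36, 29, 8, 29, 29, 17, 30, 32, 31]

29

Step 1: Count the frequency of each value:
  8: appears 1 time(s)
  17: appears 1 time(s)
  29: appears 3 time(s)
  30: appears 1 time(s)
  31: appears 1 time(s)
  32: appears 1 time(s)
  36: appears 1 time(s)
  50: appears 1 time(s)
Step 2: The value 29 appears most frequently (3 times).
Step 3: Mode = 29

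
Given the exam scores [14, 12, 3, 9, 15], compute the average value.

10.6

Step 1: Sum all values: 14 + 12 + 3 + 9 + 15 = 53
Step 2: Count the number of values: n = 5
Step 3: Mean = sum / n = 53 / 5 = 10.6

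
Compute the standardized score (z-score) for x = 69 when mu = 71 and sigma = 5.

-0.4

Step 1: Recall the z-score formula: z = (x - mu) / sigma
Step 2: Substitute values: z = (69 - 71) / 5
Step 3: z = -2 / 5 = -0.4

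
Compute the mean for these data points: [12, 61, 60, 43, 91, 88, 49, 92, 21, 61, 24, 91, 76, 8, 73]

56.6667

Step 1: Sum all values: 12 + 61 + 60 + 43 + 91 + 88 + 49 + 92 + 21 + 61 + 24 + 91 + 76 + 8 + 73 = 850
Step 2: Count the number of values: n = 15
Step 3: Mean = sum / n = 850 / 15 = 56.6667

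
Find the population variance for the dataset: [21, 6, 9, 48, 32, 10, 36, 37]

212.6094

Step 1: Compute the mean: (21 + 6 + 9 + 48 + 32 + 10 + 36 + 37) / 8 = 24.875
Step 2: Compute squared deviations from the mean:
  (21 - 24.875)^2 = 15.0156
  (6 - 24.875)^2 = 356.2656
  (9 - 24.875)^2 = 252.0156
  (48 - 24.875)^2 = 534.7656
  (32 - 24.875)^2 = 50.7656
  (10 - 24.875)^2 = 221.2656
  (36 - 24.875)^2 = 123.7656
  (37 - 24.875)^2 = 147.0156
Step 3: Sum of squared deviations = 1700.875
Step 4: Population variance = 1700.875 / 8 = 212.6094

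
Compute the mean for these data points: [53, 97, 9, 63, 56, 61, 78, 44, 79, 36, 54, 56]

57.1667

Step 1: Sum all values: 53 + 97 + 9 + 63 + 56 + 61 + 78 + 44 + 79 + 36 + 54 + 56 = 686
Step 2: Count the number of values: n = 12
Step 3: Mean = sum / n = 686 / 12 = 57.1667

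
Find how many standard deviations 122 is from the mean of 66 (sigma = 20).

2.8

Step 1: Recall the z-score formula: z = (x - mu) / sigma
Step 2: Substitute values: z = (122 - 66) / 20
Step 3: z = 56 / 20 = 2.8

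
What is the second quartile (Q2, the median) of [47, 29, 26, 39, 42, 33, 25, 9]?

31

Step 1: Sort the data: [9, 25, 26, 29, 33, 39, 42, 47]
Step 2: n = 8
Step 3: Q2 is the median. Since n is even, it is the average of the values at positions 4 and 5:
  Q2 = (29 + 33) / 2 = 31
Step 4: Q2 = 31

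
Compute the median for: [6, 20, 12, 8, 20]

12

Step 1: Sort the data in ascending order: [6, 8, 12, 20, 20]
Step 2: The number of values is n = 5.
Step 3: Since n is odd, the median is the middle value at position 3: 12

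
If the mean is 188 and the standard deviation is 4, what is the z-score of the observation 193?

1.25

Step 1: Recall the z-score formula: z = (x - mu) / sigma
Step 2: Substitute values: z = (193 - 188) / 4
Step 3: z = 5 / 4 = 1.25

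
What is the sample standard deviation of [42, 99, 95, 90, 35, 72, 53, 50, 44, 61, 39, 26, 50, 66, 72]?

22.392

Step 1: Compute the mean: 59.6
Step 2: Sum of squared deviations from the mean: 7019.6
Step 3: Sample variance = 7019.6 / 14 = 501.4
Step 4: Standard deviation = sqrt(501.4) = 22.392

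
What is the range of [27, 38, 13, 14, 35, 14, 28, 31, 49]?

36

Step 1: Identify the maximum value: max = 49
Step 2: Identify the minimum value: min = 13
Step 3: Range = max - min = 49 - 13 = 36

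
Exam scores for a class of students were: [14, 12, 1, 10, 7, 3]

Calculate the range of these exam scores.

13

Step 1: Identify the maximum value: max = 14
Step 2: Identify the minimum value: min = 1
Step 3: Range = max - min = 14 - 1 = 13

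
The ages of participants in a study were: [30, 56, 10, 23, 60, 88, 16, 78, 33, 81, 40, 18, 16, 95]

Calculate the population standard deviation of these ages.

28.7601

Step 1: Compute the mean: 46
Step 2: Sum of squared deviations from the mean: 11580
Step 3: Population variance = 11580 / 14 = 827.1429
Step 4: Standard deviation = sqrt(827.1429) = 28.7601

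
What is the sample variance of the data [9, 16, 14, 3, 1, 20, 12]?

47.2381

Step 1: Compute the mean: (9 + 16 + 14 + 3 + 1 + 20 + 12) / 7 = 10.7143
Step 2: Compute squared deviations from the mean:
  (9 - 10.7143)^2 = 2.9388
  (16 - 10.7143)^2 = 27.9388
  (14 - 10.7143)^2 = 10.7959
  (3 - 10.7143)^2 = 59.5102
  (1 - 10.7143)^2 = 94.3673
  (20 - 10.7143)^2 = 86.2245
  (12 - 10.7143)^2 = 1.6531
Step 3: Sum of squared deviations = 283.4286
Step 4: Sample variance = 283.4286 / 6 = 47.2381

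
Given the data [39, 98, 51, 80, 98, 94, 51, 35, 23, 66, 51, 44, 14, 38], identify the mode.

51

Step 1: Count the frequency of each value:
  14: appears 1 time(s)
  23: appears 1 time(s)
  35: appears 1 time(s)
  38: appears 1 time(s)
  39: appears 1 time(s)
  44: appears 1 time(s)
  51: appears 3 time(s)
  66: appears 1 time(s)
  80: appears 1 time(s)
  94: appears 1 time(s)
  98: appears 2 time(s)
Step 2: The value 51 appears most frequently (3 times).
Step 3: Mode = 51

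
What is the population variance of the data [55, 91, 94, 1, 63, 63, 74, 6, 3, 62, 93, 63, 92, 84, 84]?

1015.1822

Step 1: Compute the mean: (55 + 91 + 94 + 1 + 63 + 63 + 74 + 6 + 3 + 62 + 93 + 63 + 92 + 84 + 84) / 15 = 61.8667
Step 2: Compute squared deviations from the mean:
  (55 - 61.8667)^2 = 47.1511
  (91 - 61.8667)^2 = 848.7511
  (94 - 61.8667)^2 = 1032.5511
  (1 - 61.8667)^2 = 3704.7511
  (63 - 61.8667)^2 = 1.2844
  (63 - 61.8667)^2 = 1.2844
  (74 - 61.8667)^2 = 147.2178
  (6 - 61.8667)^2 = 3121.0844
  (3 - 61.8667)^2 = 3465.2844
  (62 - 61.8667)^2 = 0.0178
  (93 - 61.8667)^2 = 969.2844
  (63 - 61.8667)^2 = 1.2844
  (92 - 61.8667)^2 = 908.0178
  (84 - 61.8667)^2 = 489.8844
  (84 - 61.8667)^2 = 489.8844
Step 3: Sum of squared deviations = 15227.7333
Step 4: Population variance = 15227.7333 / 15 = 1015.1822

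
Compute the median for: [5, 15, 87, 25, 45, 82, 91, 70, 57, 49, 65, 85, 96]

65

Step 1: Sort the data in ascending order: [5, 15, 25, 45, 49, 57, 65, 70, 82, 85, 87, 91, 96]
Step 2: The number of values is n = 13.
Step 3: Since n is odd, the median is the middle value at position 7: 65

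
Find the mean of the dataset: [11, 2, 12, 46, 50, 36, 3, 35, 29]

24.8889

Step 1: Sum all values: 11 + 2 + 12 + 46 + 50 + 36 + 3 + 35 + 29 = 224
Step 2: Count the number of values: n = 9
Step 3: Mean = sum / n = 224 / 9 = 24.8889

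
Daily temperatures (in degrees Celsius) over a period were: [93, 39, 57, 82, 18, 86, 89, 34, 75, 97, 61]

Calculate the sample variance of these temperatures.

711.6727

Step 1: Compute the mean: (93 + 39 + 57 + 82 + 18 + 86 + 89 + 34 + 75 + 97 + 61) / 11 = 66.4545
Step 2: Compute squared deviations from the mean:
  (93 - 66.4545)^2 = 704.6612
  (39 - 66.4545)^2 = 753.7521
  (57 - 66.4545)^2 = 89.3884
  (82 - 66.4545)^2 = 241.6612
  (18 - 66.4545)^2 = 2347.843
  (86 - 66.4545)^2 = 382.0248
  (89 - 66.4545)^2 = 508.2975
  (34 - 66.4545)^2 = 1053.2975
  (75 - 66.4545)^2 = 73.0248
  (97 - 66.4545)^2 = 933.0248
  (61 - 66.4545)^2 = 29.7521
Step 3: Sum of squared deviations = 7116.7273
Step 4: Sample variance = 7116.7273 / 10 = 711.6727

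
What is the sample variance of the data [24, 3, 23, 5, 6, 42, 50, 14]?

306.9821

Step 1: Compute the mean: (24 + 3 + 23 + 5 + 6 + 42 + 50 + 14) / 8 = 20.875
Step 2: Compute squared deviations from the mean:
  (24 - 20.875)^2 = 9.7656
  (3 - 20.875)^2 = 319.5156
  (23 - 20.875)^2 = 4.5156
  (5 - 20.875)^2 = 252.0156
  (6 - 20.875)^2 = 221.2656
  (42 - 20.875)^2 = 446.2656
  (50 - 20.875)^2 = 848.2656
  (14 - 20.875)^2 = 47.2656
Step 3: Sum of squared deviations = 2148.875
Step 4: Sample variance = 2148.875 / 7 = 306.9821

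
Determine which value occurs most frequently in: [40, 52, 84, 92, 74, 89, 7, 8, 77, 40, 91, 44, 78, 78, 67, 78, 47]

78

Step 1: Count the frequency of each value:
  7: appears 1 time(s)
  8: appears 1 time(s)
  40: appears 2 time(s)
  44: appears 1 time(s)
  47: appears 1 time(s)
  52: appears 1 time(s)
  67: appears 1 time(s)
  74: appears 1 time(s)
  77: appears 1 time(s)
  78: appears 3 time(s)
  84: appears 1 time(s)
  89: appears 1 time(s)
  91: appears 1 time(s)
  92: appears 1 time(s)
Step 2: The value 78 appears most frequently (3 times).
Step 3: Mode = 78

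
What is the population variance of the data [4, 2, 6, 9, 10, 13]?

13.8889

Step 1: Compute the mean: (4 + 2 + 6 + 9 + 10 + 13) / 6 = 7.3333
Step 2: Compute squared deviations from the mean:
  (4 - 7.3333)^2 = 11.1111
  (2 - 7.3333)^2 = 28.4444
  (6 - 7.3333)^2 = 1.7778
  (9 - 7.3333)^2 = 2.7778
  (10 - 7.3333)^2 = 7.1111
  (13 - 7.3333)^2 = 32.1111
Step 3: Sum of squared deviations = 83.3333
Step 4: Population variance = 83.3333 / 6 = 13.8889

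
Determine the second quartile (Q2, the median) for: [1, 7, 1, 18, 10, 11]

8.5

Step 1: Sort the data: [1, 1, 7, 10, 11, 18]
Step 2: n = 6
Step 3: Q2 is the median. Since n is even, it is the average of the values at positions 3 and 4:
  Q2 = (7 + 10) / 2 = 8.5
Step 4: Q2 = 8.5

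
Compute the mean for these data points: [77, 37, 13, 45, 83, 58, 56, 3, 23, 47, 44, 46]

44.3333

Step 1: Sum all values: 77 + 37 + 13 + 45 + 83 + 58 + 56 + 3 + 23 + 47 + 44 + 46 = 532
Step 2: Count the number of values: n = 12
Step 3: Mean = sum / n = 532 / 12 = 44.3333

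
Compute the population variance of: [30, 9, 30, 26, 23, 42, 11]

113.3878

Step 1: Compute the mean: (30 + 9 + 30 + 26 + 23 + 42 + 11) / 7 = 24.4286
Step 2: Compute squared deviations from the mean:
  (30 - 24.4286)^2 = 31.0408
  (9 - 24.4286)^2 = 238.0408
  (30 - 24.4286)^2 = 31.0408
  (26 - 24.4286)^2 = 2.4694
  (23 - 24.4286)^2 = 2.0408
  (42 - 24.4286)^2 = 308.7551
  (11 - 24.4286)^2 = 180.3265
Step 3: Sum of squared deviations = 793.7143
Step 4: Population variance = 793.7143 / 7 = 113.3878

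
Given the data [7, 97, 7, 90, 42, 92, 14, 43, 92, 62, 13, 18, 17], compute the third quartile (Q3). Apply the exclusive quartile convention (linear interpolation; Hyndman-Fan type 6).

91

Step 1: Sort the data: [7, 7, 13, 14, 17, 18, 42, 43, 62, 90, 92, 92, 97]
Step 2: n = 13
Step 3: Using the exclusive quartile method:
  Q1 = 13.5
  Q2 (median) = 42
  Q3 = 91
  IQR = Q3 - Q1 = 91 - 13.5 = 77.5
Step 4: Q3 = 91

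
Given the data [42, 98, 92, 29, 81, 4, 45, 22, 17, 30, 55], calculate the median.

42

Step 1: Sort the data in ascending order: [4, 17, 22, 29, 30, 42, 45, 55, 81, 92, 98]
Step 2: The number of values is n = 11.
Step 3: Since n is odd, the median is the middle value at position 6: 42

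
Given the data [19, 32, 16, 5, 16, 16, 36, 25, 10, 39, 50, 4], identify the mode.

16

Step 1: Count the frequency of each value:
  4: appears 1 time(s)
  5: appears 1 time(s)
  10: appears 1 time(s)
  16: appears 3 time(s)
  19: appears 1 time(s)
  25: appears 1 time(s)
  32: appears 1 time(s)
  36: appears 1 time(s)
  39: appears 1 time(s)
  50: appears 1 time(s)
Step 2: The value 16 appears most frequently (3 times).
Step 3: Mode = 16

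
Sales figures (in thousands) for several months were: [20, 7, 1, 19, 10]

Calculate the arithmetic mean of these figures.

11.4

Step 1: Sum all values: 20 + 7 + 1 + 19 + 10 = 57
Step 2: Count the number of values: n = 5
Step 3: Mean = sum / n = 57 / 5 = 11.4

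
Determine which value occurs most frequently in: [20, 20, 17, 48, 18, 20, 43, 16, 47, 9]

20

Step 1: Count the frequency of each value:
  9: appears 1 time(s)
  16: appears 1 time(s)
  17: appears 1 time(s)
  18: appears 1 time(s)
  20: appears 3 time(s)
  43: appears 1 time(s)
  47: appears 1 time(s)
  48: appears 1 time(s)
Step 2: The value 20 appears most frequently (3 times).
Step 3: Mode = 20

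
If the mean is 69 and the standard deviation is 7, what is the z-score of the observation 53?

-2.2857

Step 1: Recall the z-score formula: z = (x - mu) / sigma
Step 2: Substitute values: z = (53 - 69) / 7
Step 3: z = -16 / 7 = -2.2857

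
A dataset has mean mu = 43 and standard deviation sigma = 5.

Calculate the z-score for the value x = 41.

-0.4

Step 1: Recall the z-score formula: z = (x - mu) / sigma
Step 2: Substitute values: z = (41 - 43) / 5
Step 3: z = -2 / 5 = -0.4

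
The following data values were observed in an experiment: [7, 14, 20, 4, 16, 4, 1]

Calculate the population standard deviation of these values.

6.6731

Step 1: Compute the mean: 9.4286
Step 2: Sum of squared deviations from the mean: 311.7143
Step 3: Population variance = 311.7143 / 7 = 44.5306
Step 4: Standard deviation = sqrt(44.5306) = 6.6731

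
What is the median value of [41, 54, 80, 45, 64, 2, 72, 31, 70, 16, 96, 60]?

57

Step 1: Sort the data in ascending order: [2, 16, 31, 41, 45, 54, 60, 64, 70, 72, 80, 96]
Step 2: The number of values is n = 12.
Step 3: Since n is even, the median is the average of positions 6 and 7:
  Median = (54 + 60) / 2 = 57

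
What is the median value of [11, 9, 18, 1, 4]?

9

Step 1: Sort the data in ascending order: [1, 4, 9, 11, 18]
Step 2: The number of values is n = 5.
Step 3: Since n is odd, the median is the middle value at position 3: 9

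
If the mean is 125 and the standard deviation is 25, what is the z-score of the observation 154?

1.16

Step 1: Recall the z-score formula: z = (x - mu) / sigma
Step 2: Substitute values: z = (154 - 125) / 25
Step 3: z = 29 / 25 = 1.16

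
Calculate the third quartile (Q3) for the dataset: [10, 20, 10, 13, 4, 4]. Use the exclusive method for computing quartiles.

14.75

Step 1: Sort the data: [4, 4, 10, 10, 13, 20]
Step 2: n = 6
Step 3: Using the exclusive quartile method:
  Q1 = 4
  Q2 (median) = 10
  Q3 = 14.75
  IQR = Q3 - Q1 = 14.75 - 4 = 10.75
Step 4: Q3 = 14.75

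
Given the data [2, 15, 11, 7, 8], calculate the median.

8

Step 1: Sort the data in ascending order: [2, 7, 8, 11, 15]
Step 2: The number of values is n = 5.
Step 3: Since n is odd, the median is the middle value at position 3: 8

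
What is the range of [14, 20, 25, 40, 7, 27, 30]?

33

Step 1: Identify the maximum value: max = 40
Step 2: Identify the minimum value: min = 7
Step 3: Range = max - min = 40 - 7 = 33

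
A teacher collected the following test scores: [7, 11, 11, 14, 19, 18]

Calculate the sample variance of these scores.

21.0667

Step 1: Compute the mean: (7 + 11 + 11 + 14 + 19 + 18) / 6 = 13.3333
Step 2: Compute squared deviations from the mean:
  (7 - 13.3333)^2 = 40.1111
  (11 - 13.3333)^2 = 5.4444
  (11 - 13.3333)^2 = 5.4444
  (14 - 13.3333)^2 = 0.4444
  (19 - 13.3333)^2 = 32.1111
  (18 - 13.3333)^2 = 21.7778
Step 3: Sum of squared deviations = 105.3333
Step 4: Sample variance = 105.3333 / 5 = 21.0667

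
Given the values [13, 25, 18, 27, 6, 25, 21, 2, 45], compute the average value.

20.2222

Step 1: Sum all values: 13 + 25 + 18 + 27 + 6 + 25 + 21 + 2 + 45 = 182
Step 2: Count the number of values: n = 9
Step 3: Mean = sum / n = 182 / 9 = 20.2222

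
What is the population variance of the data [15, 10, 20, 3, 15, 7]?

31.8889

Step 1: Compute the mean: (15 + 10 + 20 + 3 + 15 + 7) / 6 = 11.6667
Step 2: Compute squared deviations from the mean:
  (15 - 11.6667)^2 = 11.1111
  (10 - 11.6667)^2 = 2.7778
  (20 - 11.6667)^2 = 69.4444
  (3 - 11.6667)^2 = 75.1111
  (15 - 11.6667)^2 = 11.1111
  (7 - 11.6667)^2 = 21.7778
Step 3: Sum of squared deviations = 191.3333
Step 4: Population variance = 191.3333 / 6 = 31.8889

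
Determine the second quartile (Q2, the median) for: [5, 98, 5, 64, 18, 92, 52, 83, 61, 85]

62.5

Step 1: Sort the data: [5, 5, 18, 52, 61, 64, 83, 85, 92, 98]
Step 2: n = 10
Step 3: Q2 is the median. Since n is even, it is the average of the values at positions 5 and 6:
  Q2 = (61 + 64) / 2 = 62.5
Step 4: Q2 = 62.5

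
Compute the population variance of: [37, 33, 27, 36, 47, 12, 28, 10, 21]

128.9877

Step 1: Compute the mean: (37 + 33 + 27 + 36 + 47 + 12 + 28 + 10 + 21) / 9 = 27.8889
Step 2: Compute squared deviations from the mean:
  (37 - 27.8889)^2 = 83.0123
  (33 - 27.8889)^2 = 26.1235
  (27 - 27.8889)^2 = 0.7901
  (36 - 27.8889)^2 = 65.7901
  (47 - 27.8889)^2 = 365.2346
  (12 - 27.8889)^2 = 252.4568
  (28 - 27.8889)^2 = 0.0123
  (10 - 27.8889)^2 = 320.0123
  (21 - 27.8889)^2 = 47.4568
Step 3: Sum of squared deviations = 1160.8889
Step 4: Population variance = 1160.8889 / 9 = 128.9877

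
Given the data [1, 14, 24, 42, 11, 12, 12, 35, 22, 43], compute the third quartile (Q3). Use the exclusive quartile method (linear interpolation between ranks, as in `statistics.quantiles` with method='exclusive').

36.75

Step 1: Sort the data: [1, 11, 12, 12, 14, 22, 24, 35, 42, 43]
Step 2: n = 10
Step 3: Using the exclusive quartile method:
  Q1 = 11.75
  Q2 (median) = 18
  Q3 = 36.75
  IQR = Q3 - Q1 = 36.75 - 11.75 = 25
Step 4: Q3 = 36.75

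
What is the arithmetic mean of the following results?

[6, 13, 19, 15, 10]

12.6

Step 1: Sum all values: 6 + 13 + 19 + 15 + 10 = 63
Step 2: Count the number of values: n = 5
Step 3: Mean = sum / n = 63 / 5 = 12.6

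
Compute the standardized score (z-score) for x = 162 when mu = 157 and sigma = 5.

1

Step 1: Recall the z-score formula: z = (x - mu) / sigma
Step 2: Substitute values: z = (162 - 157) / 5
Step 3: z = 5 / 5 = 1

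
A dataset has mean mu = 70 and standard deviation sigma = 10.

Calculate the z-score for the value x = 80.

1

Step 1: Recall the z-score formula: z = (x - mu) / sigma
Step 2: Substitute values: z = (80 - 70) / 10
Step 3: z = 10 / 10 = 1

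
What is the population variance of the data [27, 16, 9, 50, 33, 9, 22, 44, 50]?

238.321

Step 1: Compute the mean: (27 + 16 + 9 + 50 + 33 + 9 + 22 + 44 + 50) / 9 = 28.8889
Step 2: Compute squared deviations from the mean:
  (27 - 28.8889)^2 = 3.5679
  (16 - 28.8889)^2 = 166.1235
  (9 - 28.8889)^2 = 395.5679
  (50 - 28.8889)^2 = 445.679
  (33 - 28.8889)^2 = 16.9012
  (9 - 28.8889)^2 = 395.5679
  (22 - 28.8889)^2 = 47.4568
  (44 - 28.8889)^2 = 228.3457
  (50 - 28.8889)^2 = 445.679
Step 3: Sum of squared deviations = 2144.8889
Step 4: Population variance = 2144.8889 / 9 = 238.321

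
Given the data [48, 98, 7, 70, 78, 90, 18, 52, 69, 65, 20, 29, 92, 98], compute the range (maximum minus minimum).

91

Step 1: Identify the maximum value: max = 98
Step 2: Identify the minimum value: min = 7
Step 3: Range = max - min = 98 - 7 = 91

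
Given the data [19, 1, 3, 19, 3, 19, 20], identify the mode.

19

Step 1: Count the frequency of each value:
  1: appears 1 time(s)
  3: appears 2 time(s)
  19: appears 3 time(s)
  20: appears 1 time(s)
Step 2: The value 19 appears most frequently (3 times).
Step 3: Mode = 19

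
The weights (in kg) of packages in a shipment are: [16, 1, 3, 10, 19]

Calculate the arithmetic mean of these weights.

9.8

Step 1: Sum all values: 16 + 1 + 3 + 10 + 19 = 49
Step 2: Count the number of values: n = 5
Step 3: Mean = sum / n = 49 / 5 = 9.8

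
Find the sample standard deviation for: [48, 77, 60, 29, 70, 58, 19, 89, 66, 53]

21.1053

Step 1: Compute the mean: 56.9
Step 2: Sum of squared deviations from the mean: 4008.9
Step 3: Sample variance = 4008.9 / 9 = 445.4333
Step 4: Standard deviation = sqrt(445.4333) = 21.1053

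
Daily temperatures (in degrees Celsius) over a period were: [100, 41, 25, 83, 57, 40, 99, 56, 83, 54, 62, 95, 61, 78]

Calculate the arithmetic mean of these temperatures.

66.7143

Step 1: Sum all values: 100 + 41 + 25 + 83 + 57 + 40 + 99 + 56 + 83 + 54 + 62 + 95 + 61 + 78 = 934
Step 2: Count the number of values: n = 14
Step 3: Mean = sum / n = 934 / 14 = 66.7143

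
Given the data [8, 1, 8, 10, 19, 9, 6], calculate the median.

8

Step 1: Sort the data in ascending order: [1, 6, 8, 8, 9, 10, 19]
Step 2: The number of values is n = 7.
Step 3: Since n is odd, the median is the middle value at position 4: 8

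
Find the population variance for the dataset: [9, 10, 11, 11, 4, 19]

19.5556

Step 1: Compute the mean: (9 + 10 + 11 + 11 + 4 + 19) / 6 = 10.6667
Step 2: Compute squared deviations from the mean:
  (9 - 10.6667)^2 = 2.7778
  (10 - 10.6667)^2 = 0.4444
  (11 - 10.6667)^2 = 0.1111
  (11 - 10.6667)^2 = 0.1111
  (4 - 10.6667)^2 = 44.4444
  (19 - 10.6667)^2 = 69.4444
Step 3: Sum of squared deviations = 117.3333
Step 4: Population variance = 117.3333 / 6 = 19.5556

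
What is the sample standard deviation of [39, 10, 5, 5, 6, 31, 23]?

13.9881

Step 1: Compute the mean: 17
Step 2: Sum of squared deviations from the mean: 1174
Step 3: Sample variance = 1174 / 6 = 195.6667
Step 4: Standard deviation = sqrt(195.6667) = 13.9881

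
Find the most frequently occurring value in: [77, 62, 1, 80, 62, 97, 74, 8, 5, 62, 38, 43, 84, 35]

62

Step 1: Count the frequency of each value:
  1: appears 1 time(s)
  5: appears 1 time(s)
  8: appears 1 time(s)
  35: appears 1 time(s)
  38: appears 1 time(s)
  43: appears 1 time(s)
  62: appears 3 time(s)
  74: appears 1 time(s)
  77: appears 1 time(s)
  80: appears 1 time(s)
  84: appears 1 time(s)
  97: appears 1 time(s)
Step 2: The value 62 appears most frequently (3 times).
Step 3: Mode = 62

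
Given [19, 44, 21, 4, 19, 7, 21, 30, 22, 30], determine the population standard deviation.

10.8632

Step 1: Compute the mean: 21.7
Step 2: Sum of squared deviations from the mean: 1180.1
Step 3: Population variance = 1180.1 / 10 = 118.01
Step 4: Standard deviation = sqrt(118.01) = 10.8632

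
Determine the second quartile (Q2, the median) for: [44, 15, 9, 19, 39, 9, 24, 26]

21.5

Step 1: Sort the data: [9, 9, 15, 19, 24, 26, 39, 44]
Step 2: n = 8
Step 3: Q2 is the median. Since n is even, it is the average of the values at positions 4 and 5:
  Q2 = (19 + 24) / 2 = 21.5
Step 4: Q2 = 21.5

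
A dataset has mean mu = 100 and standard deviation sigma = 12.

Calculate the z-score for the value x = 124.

2

Step 1: Recall the z-score formula: z = (x - mu) / sigma
Step 2: Substitute values: z = (124 - 100) / 12
Step 3: z = 24 / 12 = 2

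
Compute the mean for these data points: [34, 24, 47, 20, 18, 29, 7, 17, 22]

24.2222

Step 1: Sum all values: 34 + 24 + 47 + 20 + 18 + 29 + 7 + 17 + 22 = 218
Step 2: Count the number of values: n = 9
Step 3: Mean = sum / n = 218 / 9 = 24.2222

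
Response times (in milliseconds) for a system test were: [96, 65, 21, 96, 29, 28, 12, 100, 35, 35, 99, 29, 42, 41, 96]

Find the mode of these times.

96

Step 1: Count the frequency of each value:
  12: appears 1 time(s)
  21: appears 1 time(s)
  28: appears 1 time(s)
  29: appears 2 time(s)
  35: appears 2 time(s)
  41: appears 1 time(s)
  42: appears 1 time(s)
  65: appears 1 time(s)
  96: appears 3 time(s)
  99: appears 1 time(s)
  100: appears 1 time(s)
Step 2: The value 96 appears most frequently (3 times).
Step 3: Mode = 96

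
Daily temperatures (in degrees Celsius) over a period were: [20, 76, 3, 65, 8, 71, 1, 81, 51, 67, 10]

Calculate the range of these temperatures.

80

Step 1: Identify the maximum value: max = 81
Step 2: Identify the minimum value: min = 1
Step 3: Range = max - min = 81 - 1 = 80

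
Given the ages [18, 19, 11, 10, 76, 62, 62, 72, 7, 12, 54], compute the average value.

36.6364

Step 1: Sum all values: 18 + 19 + 11 + 10 + 76 + 62 + 62 + 72 + 7 + 12 + 54 = 403
Step 2: Count the number of values: n = 11
Step 3: Mean = sum / n = 403 / 11 = 36.6364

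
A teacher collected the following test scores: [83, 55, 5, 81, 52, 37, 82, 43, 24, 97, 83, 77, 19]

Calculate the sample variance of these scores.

867.859

Step 1: Compute the mean: (83 + 55 + 5 + 81 + 52 + 37 + 82 + 43 + 24 + 97 + 83 + 77 + 19) / 13 = 56.7692
Step 2: Compute squared deviations from the mean:
  (83 - 56.7692)^2 = 688.0533
  (55 - 56.7692)^2 = 3.1302
  (5 - 56.7692)^2 = 2680.0533
  (81 - 56.7692)^2 = 587.1302
  (52 - 56.7692)^2 = 22.7456
  (37 - 56.7692)^2 = 390.8225
  (82 - 56.7692)^2 = 636.5917
  (43 - 56.7692)^2 = 189.5917
  (24 - 56.7692)^2 = 1073.8225
  (97 - 56.7692)^2 = 1618.5148
  (83 - 56.7692)^2 = 688.0533
  (77 - 56.7692)^2 = 409.284
  (19 - 56.7692)^2 = 1426.5148
Step 3: Sum of squared deviations = 10414.3077
Step 4: Sample variance = 10414.3077 / 12 = 867.859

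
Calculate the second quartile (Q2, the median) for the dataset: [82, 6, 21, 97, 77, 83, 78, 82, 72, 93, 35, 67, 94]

78

Step 1: Sort the data: [6, 21, 35, 67, 72, 77, 78, 82, 82, 83, 93, 94, 97]
Step 2: n = 13
Step 3: Q2 is the median. Since n is odd, it is the middle value at position 7: 78
Step 4: Q2 = 78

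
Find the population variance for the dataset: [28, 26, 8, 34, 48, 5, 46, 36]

218.8594

Step 1: Compute the mean: (28 + 26 + 8 + 34 + 48 + 5 + 46 + 36) / 8 = 28.875
Step 2: Compute squared deviations from the mean:
  (28 - 28.875)^2 = 0.7656
  (26 - 28.875)^2 = 8.2656
  (8 - 28.875)^2 = 435.7656
  (34 - 28.875)^2 = 26.2656
  (48 - 28.875)^2 = 365.7656
  (5 - 28.875)^2 = 570.0156
  (46 - 28.875)^2 = 293.2656
  (36 - 28.875)^2 = 50.7656
Step 3: Sum of squared deviations = 1750.875
Step 4: Population variance = 1750.875 / 8 = 218.8594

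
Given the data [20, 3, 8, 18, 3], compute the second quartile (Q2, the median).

8

Step 1: Sort the data: [3, 3, 8, 18, 20]
Step 2: n = 5
Step 3: Q2 is the median. Since n is odd, it is the middle value at position 3: 8
Step 4: Q2 = 8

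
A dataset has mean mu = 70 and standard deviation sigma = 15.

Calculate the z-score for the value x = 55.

-1

Step 1: Recall the z-score formula: z = (x - mu) / sigma
Step 2: Substitute values: z = (55 - 70) / 15
Step 3: z = -15 / 15 = -1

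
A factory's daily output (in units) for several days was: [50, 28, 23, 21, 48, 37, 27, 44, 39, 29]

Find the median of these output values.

33

Step 1: Sort the data in ascending order: [21, 23, 27, 28, 29, 37, 39, 44, 48, 50]
Step 2: The number of values is n = 10.
Step 3: Since n is even, the median is the average of positions 5 and 6:
  Median = (29 + 37) / 2 = 33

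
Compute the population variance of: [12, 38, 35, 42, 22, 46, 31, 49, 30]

122.5432

Step 1: Compute the mean: (12 + 38 + 35 + 42 + 22 + 46 + 31 + 49 + 30) / 9 = 33.8889
Step 2: Compute squared deviations from the mean:
  (12 - 33.8889)^2 = 479.1235
  (38 - 33.8889)^2 = 16.9012
  (35 - 33.8889)^2 = 1.2346
  (42 - 33.8889)^2 = 65.7901
  (22 - 33.8889)^2 = 141.3457
  (46 - 33.8889)^2 = 146.679
  (31 - 33.8889)^2 = 8.3457
  (49 - 33.8889)^2 = 228.3457
  (30 - 33.8889)^2 = 15.1235
Step 3: Sum of squared deviations = 1102.8889
Step 4: Population variance = 1102.8889 / 9 = 122.5432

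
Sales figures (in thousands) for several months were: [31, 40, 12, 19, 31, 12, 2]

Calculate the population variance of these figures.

155.4286

Step 1: Compute the mean: (31 + 40 + 12 + 19 + 31 + 12 + 2) / 7 = 21
Step 2: Compute squared deviations from the mean:
  (31 - 21)^2 = 100
  (40 - 21)^2 = 361
  (12 - 21)^2 = 81
  (19 - 21)^2 = 4
  (31 - 21)^2 = 100
  (12 - 21)^2 = 81
  (2 - 21)^2 = 361
Step 3: Sum of squared deviations = 1088
Step 4: Population variance = 1088 / 7 = 155.4286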